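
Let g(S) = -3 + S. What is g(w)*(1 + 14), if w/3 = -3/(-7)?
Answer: -180/7 ≈ -25.714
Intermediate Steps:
w = 9/7 (w = 3*(-3/(-7)) = 3*(-3*(-⅐)) = 3*(3/7) = 9/7 ≈ 1.2857)
g(w)*(1 + 14) = (-3 + 9/7)*(1 + 14) = -12/7*15 = -180/7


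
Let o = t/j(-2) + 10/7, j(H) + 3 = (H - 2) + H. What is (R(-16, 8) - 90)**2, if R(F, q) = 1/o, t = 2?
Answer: 45927729/5776 ≈ 7951.5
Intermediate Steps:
j(H) = -5 + 2*H (j(H) = -3 + ((H - 2) + H) = -3 + ((-2 + H) + H) = -3 + (-2 + 2*H) = -5 + 2*H)
o = 76/63 (o = 2/(-5 + 2*(-2)) + 10/7 = 2/(-5 - 4) + 10*(1/7) = 2/(-9) + 10/7 = 2*(-1/9) + 10/7 = -2/9 + 10/7 = 76/63 ≈ 1.2063)
R(F, q) = 63/76 (R(F, q) = 1/(76/63) = 63/76)
(R(-16, 8) - 90)**2 = (63/76 - 90)**2 = (-6777/76)**2 = 45927729/5776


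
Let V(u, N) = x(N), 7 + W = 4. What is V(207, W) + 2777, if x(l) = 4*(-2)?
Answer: 2769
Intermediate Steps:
x(l) = -8
W = -3 (W = -7 + 4 = -3)
V(u, N) = -8
V(207, W) + 2777 = -8 + 2777 = 2769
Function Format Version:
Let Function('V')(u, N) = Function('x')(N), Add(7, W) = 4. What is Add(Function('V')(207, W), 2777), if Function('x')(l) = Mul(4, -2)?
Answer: 2769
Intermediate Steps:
Function('x')(l) = -8
W = -3 (W = Add(-7, 4) = -3)
Function('V')(u, N) = -8
Add(Function('V')(207, W), 2777) = Add(-8, 2777) = 2769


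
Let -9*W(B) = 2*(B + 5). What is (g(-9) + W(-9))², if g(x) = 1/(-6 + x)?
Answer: 1369/2025 ≈ 0.67605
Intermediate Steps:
W(B) = -10/9 - 2*B/9 (W(B) = -2*(B + 5)/9 = -2*(5 + B)/9 = -(10 + 2*B)/9 = -10/9 - 2*B/9)
(g(-9) + W(-9))² = (1/(-6 - 9) + (-10/9 - 2/9*(-9)))² = (1/(-15) + (-10/9 + 2))² = (-1/15 + 8/9)² = (37/45)² = 1369/2025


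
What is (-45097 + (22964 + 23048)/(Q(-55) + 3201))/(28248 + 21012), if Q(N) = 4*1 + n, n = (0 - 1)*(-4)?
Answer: -144670261/158075340 ≈ -0.91520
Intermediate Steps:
n = 4 (n = -1*(-4) = 4)
Q(N) = 8 (Q(N) = 4*1 + 4 = 4 + 4 = 8)
(-45097 + (22964 + 23048)/(Q(-55) + 3201))/(28248 + 21012) = (-45097 + (22964 + 23048)/(8 + 3201))/(28248 + 21012) = (-45097 + 46012/3209)/49260 = (-45097 + 46012*(1/3209))*(1/49260) = (-45097 + 46012/3209)*(1/49260) = -144670261/3209*1/49260 = -144670261/158075340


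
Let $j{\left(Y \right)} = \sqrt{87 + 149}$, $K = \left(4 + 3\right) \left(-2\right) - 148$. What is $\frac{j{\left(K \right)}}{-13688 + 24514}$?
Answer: $\frac{\sqrt{59}}{5413} \approx 0.001419$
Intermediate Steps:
$K = -162$ ($K = 7 \left(-2\right) - 148 = -14 - 148 = -162$)
$j{\left(Y \right)} = 2 \sqrt{59}$ ($j{\left(Y \right)} = \sqrt{236} = 2 \sqrt{59}$)
$\frac{j{\left(K \right)}}{-13688 + 24514} = \frac{2 \sqrt{59}}{-13688 + 24514} = \frac{2 \sqrt{59}}{10826} = 2 \sqrt{59} \cdot \frac{1}{10826} = \frac{\sqrt{59}}{5413}$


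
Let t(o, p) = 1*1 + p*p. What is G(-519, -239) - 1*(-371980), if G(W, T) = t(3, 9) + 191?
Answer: 372253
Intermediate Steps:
t(o, p) = 1 + p²
G(W, T) = 273 (G(W, T) = (1 + 9²) + 191 = (1 + 81) + 191 = 82 + 191 = 273)
G(-519, -239) - 1*(-371980) = 273 - 1*(-371980) = 273 + 371980 = 372253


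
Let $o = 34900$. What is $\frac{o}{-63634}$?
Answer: $- \frac{17450}{31817} \approx -0.54845$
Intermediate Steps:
$\frac{o}{-63634} = \frac{34900}{-63634} = 34900 \left(- \frac{1}{63634}\right) = - \frac{17450}{31817}$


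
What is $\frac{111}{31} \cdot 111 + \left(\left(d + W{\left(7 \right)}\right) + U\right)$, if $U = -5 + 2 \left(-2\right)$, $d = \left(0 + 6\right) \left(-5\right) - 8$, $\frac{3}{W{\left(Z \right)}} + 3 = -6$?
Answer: $\frac{32561}{93} \approx 350.12$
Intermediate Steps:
$W{\left(Z \right)} = - \frac{1}{3}$ ($W{\left(Z \right)} = \frac{3}{-3 - 6} = \frac{3}{-9} = 3 \left(- \frac{1}{9}\right) = - \frac{1}{3}$)
$d = -38$ ($d = 6 \left(-5\right) - 8 = -30 - 8 = -38$)
$U = -9$ ($U = -5 - 4 = -9$)
$\frac{111}{31} \cdot 111 + \left(\left(d + W{\left(7 \right)}\right) + U\right) = \frac{111}{31} \cdot 111 - \frac{142}{3} = \frac{12321}{31} - \frac{142}{3} = \frac{32561}{93}$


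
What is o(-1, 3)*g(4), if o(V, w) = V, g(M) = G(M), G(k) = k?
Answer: -4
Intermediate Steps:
g(M) = M
o(-1, 3)*g(4) = -1*4 = -4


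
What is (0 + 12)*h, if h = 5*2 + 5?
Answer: 180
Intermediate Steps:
h = 15 (h = 10 + 5 = 15)
(0 + 12)*h = (0 + 12)*15 = 12*15 = 180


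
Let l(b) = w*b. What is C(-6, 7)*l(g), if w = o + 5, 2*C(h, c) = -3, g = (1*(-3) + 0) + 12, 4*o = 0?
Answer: -135/2 ≈ -67.500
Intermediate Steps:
o = 0 (o = (¼)*0 = 0)
g = 9 (g = (-3 + 0) + 12 = -3 + 12 = 9)
C(h, c) = -3/2 (C(h, c) = (½)*(-3) = -3/2)
w = 5 (w = 0 + 5 = 5)
l(b) = 5*b
C(-6, 7)*l(g) = -15*9/2 = -3/2*45 = -135/2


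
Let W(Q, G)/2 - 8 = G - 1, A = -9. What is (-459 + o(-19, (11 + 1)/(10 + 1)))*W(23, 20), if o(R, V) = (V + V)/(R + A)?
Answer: -1908846/77 ≈ -24790.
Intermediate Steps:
W(Q, G) = 14 + 2*G (W(Q, G) = 16 + 2*(G - 1) = 16 + 2*(-1 + G) = 16 + (-2 + 2*G) = 14 + 2*G)
o(R, V) = 2*V/(-9 + R) (o(R, V) = (V + V)/(R - 9) = (2*V)/(-9 + R) = 2*V/(-9 + R))
(-459 + o(-19, (11 + 1)/(10 + 1)))*W(23, 20) = (-459 + 2*((11 + 1)/(10 + 1))/(-9 - 19))*(14 + 2*20) = (-459 + 2*(12/11)/(-28))*(14 + 40) = (-459 + 2*(12*(1/11))*(-1/28))*54 = (-459 + 2*(12/11)*(-1/28))*54 = (-459 - 6/77)*54 = -35349/77*54 = -1908846/77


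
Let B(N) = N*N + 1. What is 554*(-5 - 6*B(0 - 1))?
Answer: -9418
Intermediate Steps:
B(N) = 1 + N² (B(N) = N² + 1 = 1 + N²)
554*(-5 - 6*B(0 - 1)) = 554*(-5 - 6*(1 + (0 - 1)²)) = 554*(-5 - 6*(1 + (-1)²)) = 554*(-5 - 6*(1 + 1)) = 554*(-5 - 6*2) = 554*(-5 - 12) = 554*(-17) = -9418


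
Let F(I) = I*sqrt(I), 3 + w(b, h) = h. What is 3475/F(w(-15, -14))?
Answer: 3475*I*sqrt(17)/289 ≈ 49.577*I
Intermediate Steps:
w(b, h) = -3 + h
F(I) = I**(3/2)
3475/F(w(-15, -14)) = 3475/((-3 - 14)**(3/2)) = 3475/((-17)**(3/2)) = 3475/((-17*I*sqrt(17))) = 3475*(I*sqrt(17)/289) = 3475*I*sqrt(17)/289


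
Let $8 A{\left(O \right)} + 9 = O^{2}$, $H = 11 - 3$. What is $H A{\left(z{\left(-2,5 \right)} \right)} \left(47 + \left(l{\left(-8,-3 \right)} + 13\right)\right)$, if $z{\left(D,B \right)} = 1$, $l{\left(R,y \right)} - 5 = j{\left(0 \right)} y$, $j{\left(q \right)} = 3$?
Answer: $-448$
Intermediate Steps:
$H = 8$ ($H = 11 - 3 = 8$)
$l{\left(R,y \right)} = 5 + 3 y$
$A{\left(O \right)} = - \frac{9}{8} + \frac{O^{2}}{8}$
$H A{\left(z{\left(-2,5 \right)} \right)} \left(47 + \left(l{\left(-8,-3 \right)} + 13\right)\right) = 8 \left(- \frac{9}{8} + \frac{1^{2}}{8}\right) \left(47 + \left(\left(5 + 3 \left(-3\right)\right) + 13\right)\right) = 8 \left(- \frac{9}{8} + \frac{1}{8} \cdot 1\right) \left(47 + \left(\left(5 - 9\right) + 13\right)\right) = 8 \left(- \frac{9}{8} + \frac{1}{8}\right) \left(47 + \left(-4 + 13\right)\right) = 8 \left(-1\right) \left(47 + 9\right) = \left(-8\right) 56 = -448$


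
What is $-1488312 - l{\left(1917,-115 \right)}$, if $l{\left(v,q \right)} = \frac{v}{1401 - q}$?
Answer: $- \frac{2256282909}{1516} \approx -1.4883 \cdot 10^{6}$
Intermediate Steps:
$-1488312 - l{\left(1917,-115 \right)} = -1488312 - \left(-1\right) 1917 \frac{1}{-1401 - 115} = -1488312 - \left(-1\right) 1917 \frac{1}{-1516} = -1488312 - \left(-1\right) 1917 \left(- \frac{1}{1516}\right) = -1488312 - \frac{1917}{1516} = - \frac{2256282909}{1516}$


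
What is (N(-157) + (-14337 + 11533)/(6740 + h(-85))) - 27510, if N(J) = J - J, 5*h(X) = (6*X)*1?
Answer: -91307092/3319 ≈ -27510.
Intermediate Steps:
h(X) = 6*X/5 (h(X) = ((6*X)*1)/5 = (6*X)/5 = 6*X/5)
N(J) = 0
(N(-157) + (-14337 + 11533)/(6740 + h(-85))) - 27510 = (0 + (-14337 + 11533)/(6740 + (6/5)*(-85))) - 27510 = (0 - 2804/(6740 - 102)) - 27510 = (0 - 2804/6638) - 27510 = (0 - 2804*1/6638) - 27510 = (0 - 1402/3319) - 27510 = -1402/3319 - 27510 = -91307092/3319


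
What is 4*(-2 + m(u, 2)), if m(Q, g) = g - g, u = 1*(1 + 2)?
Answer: -8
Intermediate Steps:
u = 3 (u = 1*3 = 3)
m(Q, g) = 0
4*(-2 + m(u, 2)) = 4*(-2 + 0) = 4*(-2) = -8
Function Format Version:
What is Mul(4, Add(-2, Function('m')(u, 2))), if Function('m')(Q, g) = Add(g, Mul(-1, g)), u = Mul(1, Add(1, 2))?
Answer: -8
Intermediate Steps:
u = 3 (u = Mul(1, 3) = 3)
Function('m')(Q, g) = 0
Mul(4, Add(-2, Function('m')(u, 2))) = Mul(4, Add(-2, 0)) = Mul(4, -2) = -8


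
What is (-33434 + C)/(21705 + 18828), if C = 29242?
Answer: -4192/40533 ≈ -0.10342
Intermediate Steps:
(-33434 + C)/(21705 + 18828) = (-33434 + 29242)/(21705 + 18828) = -4192/40533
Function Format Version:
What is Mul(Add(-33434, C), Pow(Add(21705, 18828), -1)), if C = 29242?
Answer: Rational(-4192, 40533) ≈ -0.10342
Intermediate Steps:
Mul(Add(-33434, C), Pow(Add(21705, 18828), -1)) = Mul(Add(-33434, 29242), Pow(Add(21705, 18828), -1)) = Mul(-4192, Pow(40533, -1)) = Mul(-4192, Rational(1, 40533)) = Rational(-4192, 40533)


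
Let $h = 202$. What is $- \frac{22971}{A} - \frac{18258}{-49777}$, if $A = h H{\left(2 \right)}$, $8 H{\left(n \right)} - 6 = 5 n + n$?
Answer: $- \frac{756752804}{15082431} \approx -50.174$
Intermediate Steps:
$H{\left(n \right)} = \frac{3}{4} + \frac{3 n}{4}$ ($H{\left(n \right)} = \frac{3}{4} + \frac{5 n + n}{8} = \frac{3}{4} + \frac{6 n}{8} = \frac{3}{4} + \frac{3 n}{4}$)
$A = \frac{909}{2}$ ($A = 202 \left(\frac{3}{4} + \frac{3}{4} \cdot 2\right) = 202 \left(\frac{3}{4} + \frac{3}{2}\right) = 202 \cdot \frac{9}{4} = \frac{909}{2} \approx 454.5$)
$- \frac{22971}{A} - \frac{18258}{-49777} = - \frac{22971}{\frac{909}{2}} - \frac{18258}{-49777} = \left(-22971\right) \frac{2}{909} - - \frac{18258}{49777} = - \frac{15314}{303} + \frac{18258}{49777} = - \frac{756752804}{15082431}$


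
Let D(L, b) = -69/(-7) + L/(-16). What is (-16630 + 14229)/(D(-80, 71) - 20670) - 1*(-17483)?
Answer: 2527813845/144586 ≈ 17483.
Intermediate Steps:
D(L, b) = 69/7 - L/16 (D(L, b) = -69*(-⅐) + L*(-1/16) = 69/7 - L/16)
(-16630 + 14229)/(D(-80, 71) - 20670) - 1*(-17483) = (-16630 + 14229)/((69/7 - 1/16*(-80)) - 20670) - 1*(-17483) = -2401/((69/7 + 5) - 20670) + 17483 = -2401/(104/7 - 20670) + 17483 = -2401/(-144586/7) + 17483 = -2401*(-7/144586) + 17483 = 16807/144586 + 17483 = 2527813845/144586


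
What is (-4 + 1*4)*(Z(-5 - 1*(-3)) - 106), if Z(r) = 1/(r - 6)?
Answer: 0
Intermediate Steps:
Z(r) = 1/(-6 + r)
(-4 + 1*4)*(Z(-5 - 1*(-3)) - 106) = (-4 + 1*4)*(1/(-6 + (-5 - 1*(-3))) - 106) = (-4 + 4)*(1/(-6 + (-5 + 3)) - 106) = 0*(1/(-6 - 2) - 106) = 0*(1/(-8) - 106) = 0*(-⅛ - 106) = 0*(-849/8) = 0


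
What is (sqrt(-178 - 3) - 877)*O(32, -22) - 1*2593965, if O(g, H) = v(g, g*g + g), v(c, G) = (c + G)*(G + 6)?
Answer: -1015928877 + 1155456*I*sqrt(181) ≈ -1.0159e+9 + 1.5545e+7*I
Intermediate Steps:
v(c, G) = (6 + G)*(G + c) (v(c, G) = (G + c)*(6 + G) = (6 + G)*(G + c))
O(g, H) = (g + g**2)**2 + 6*g**2 + 12*g + g*(g + g**2) (O(g, H) = (g*g + g)**2 + 6*(g*g + g) + 6*g + (g*g + g)*g = (g**2 + g)**2 + 6*(g**2 + g) + 6*g + (g**2 + g)*g = (g + g**2)**2 + 6*(g + g**2) + 6*g + (g + g**2)*g = (g + g**2)**2 + (6*g + 6*g**2) + 6*g + g*(g + g**2) = (g + g**2)**2 + 6*g**2 + 12*g + g*(g + g**2))
(sqrt(-178 - 3) - 877)*O(32, -22) - 1*2593965 = (sqrt(-178 - 3) - 877)*(32*(12 + 32**3 + 3*32**2 + 8*32)) - 1*2593965 = (sqrt(-181) - 877)*(32*(12 + 32768 + 3*1024 + 256)) - 2593965 = (I*sqrt(181) - 877)*(32*(12 + 32768 + 3072 + 256)) - 2593965 = (-877 + I*sqrt(181))*(32*36108) - 2593965 = (-877 + I*sqrt(181))*1155456 - 2593965 = (-1013334912 + 1155456*I*sqrt(181)) - 2593965 = -1015928877 + 1155456*I*sqrt(181)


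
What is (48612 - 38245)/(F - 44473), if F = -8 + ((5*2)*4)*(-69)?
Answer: -10367/47241 ≈ -0.21945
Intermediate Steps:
F = -2768 (F = -8 + (10*4)*(-69) = -8 + 40*(-69) = -8 - 2760 = -2768)
(48612 - 38245)/(F - 44473) = (48612 - 38245)/(-2768 - 44473) = 10367/(-47241) = 10367*(-1/47241) = -10367/47241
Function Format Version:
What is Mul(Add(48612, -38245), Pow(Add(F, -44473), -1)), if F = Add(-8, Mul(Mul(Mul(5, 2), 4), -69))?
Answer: Rational(-10367, 47241) ≈ -0.21945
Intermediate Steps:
F = -2768 (F = Add(-8, Mul(Mul(10, 4), -69)) = Add(-8, Mul(40, -69)) = Add(-8, -2760) = -2768)
Mul(Add(48612, -38245), Pow(Add(F, -44473), -1)) = Mul(Add(48612, -38245), Pow(Add(-2768, -44473), -1)) = Mul(10367, Pow(-47241, -1)) = Mul(10367, Rational(-1, 47241)) = Rational(-10367, 47241)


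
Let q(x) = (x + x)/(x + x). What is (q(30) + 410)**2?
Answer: 168921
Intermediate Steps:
q(x) = 1 (q(x) = (2*x)/((2*x)) = (2*x)*(1/(2*x)) = 1)
(q(30) + 410)**2 = (1 + 410)**2 = 411**2 = 168921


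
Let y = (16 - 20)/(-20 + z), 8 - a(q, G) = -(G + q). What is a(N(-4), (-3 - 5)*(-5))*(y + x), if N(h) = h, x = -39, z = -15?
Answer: -59884/35 ≈ -1711.0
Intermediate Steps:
a(q, G) = 8 + G + q (a(q, G) = 8 - (-1)*(G + q) = 8 - (-G - q) = 8 + (G + q) = 8 + G + q)
y = 4/35 (y = (16 - 20)/(-20 - 15) = -4/(-35) = -4*(-1/35) = 4/35 ≈ 0.11429)
a(N(-4), (-3 - 5)*(-5))*(y + x) = (8 + (-3 - 5)*(-5) - 4)*(4/35 - 39) = (8 - 8*(-5) - 4)*(-1361/35) = (8 + 40 - 4)*(-1361/35) = 44*(-1361/35) = -59884/35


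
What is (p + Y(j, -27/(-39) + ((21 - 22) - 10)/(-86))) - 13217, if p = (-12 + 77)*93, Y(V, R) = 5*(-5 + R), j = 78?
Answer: -8041661/1118 ≈ -7192.9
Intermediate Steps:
Y(V, R) = -25 + 5*R
p = 6045 (p = 65*93 = 6045)
(p + Y(j, -27/(-39) + ((21 - 22) - 10)/(-86))) - 13217 = (6045 + (-25 + 5*(-27/(-39) + ((21 - 22) - 10)/(-86)))) - 13217 = (6045 + (-25 + 5*(-27*(-1/39) + (-1 - 10)*(-1/86)))) - 13217 = (6045 + (-25 + 5*(9/13 - 11*(-1/86)))) - 13217 = (6045 + (-25 + 5*(9/13 + 11/86))) - 13217 = (6045 + (-25 + 5*(917/1118))) - 13217 = (6045 + (-25 + 4585/1118)) - 13217 = (6045 - 23365/1118) - 13217 = 6734945/1118 - 13217 = -8041661/1118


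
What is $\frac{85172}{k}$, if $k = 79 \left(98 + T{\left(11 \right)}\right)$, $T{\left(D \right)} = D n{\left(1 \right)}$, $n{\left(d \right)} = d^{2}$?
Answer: $\frac{85172}{8611} \approx 9.8911$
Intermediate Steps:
$T{\left(D \right)} = D$ ($T{\left(D \right)} = D 1^{2} = D 1 = D$)
$k = 8611$ ($k = 79 \left(98 + 11\right) = 79 \cdot 109 = 8611$)
$\frac{85172}{k} = \frac{85172}{8611}$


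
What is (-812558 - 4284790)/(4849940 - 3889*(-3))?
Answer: -5097348/4861607 ≈ -1.0485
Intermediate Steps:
(-812558 - 4284790)/(4849940 - 3889*(-3)) = -5097348/(4849940 + 11667) = -5097348/4861607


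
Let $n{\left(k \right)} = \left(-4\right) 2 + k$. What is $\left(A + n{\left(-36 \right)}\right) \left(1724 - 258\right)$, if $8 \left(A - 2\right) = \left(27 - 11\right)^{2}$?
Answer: $-14660$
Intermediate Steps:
$A = 34$ ($A = 2 + \frac{\left(27 - 11\right)^{2}}{8} = 2 + \frac{16^{2}}{8} = 2 + \frac{1}{8} \cdot 256 = 2 + 32 = 34$)
$n{\left(k \right)} = -8 + k$
$\left(A + n{\left(-36 \right)}\right) \left(1724 - 258\right) = \left(34 - 44\right) \left(1724 - 258\right) = \left(34 - 44\right) 1466 = \left(-10\right) 1466 = -14660$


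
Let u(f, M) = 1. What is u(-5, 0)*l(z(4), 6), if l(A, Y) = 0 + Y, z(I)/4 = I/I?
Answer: 6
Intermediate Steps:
z(I) = 4 (z(I) = 4*(I/I) = 4*1 = 4)
l(A, Y) = Y
u(-5, 0)*l(z(4), 6) = 1*6 = 6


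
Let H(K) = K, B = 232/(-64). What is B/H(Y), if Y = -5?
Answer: 29/40 ≈ 0.72500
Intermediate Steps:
B = -29/8 (B = 232*(-1/64) = -29/8 ≈ -3.6250)
B/H(Y) = -29/8/(-5) = -29/8*(-⅕) = 29/40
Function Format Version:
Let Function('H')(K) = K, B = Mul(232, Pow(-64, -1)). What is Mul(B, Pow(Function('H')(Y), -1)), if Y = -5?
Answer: Rational(29, 40) ≈ 0.72500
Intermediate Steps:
B = Rational(-29, 8) (B = Mul(232, Rational(-1, 64)) = Rational(-29, 8) ≈ -3.6250)
Mul(B, Pow(Function('H')(Y), -1)) = Mul(Rational(-29, 8), Pow(-5, -1)) = Mul(Rational(-29, 8), Rational(-1, 5)) = Rational(29, 40)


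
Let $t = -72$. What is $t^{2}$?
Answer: $5184$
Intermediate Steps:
$t^{2} = \left(-72\right)^{2} = 5184$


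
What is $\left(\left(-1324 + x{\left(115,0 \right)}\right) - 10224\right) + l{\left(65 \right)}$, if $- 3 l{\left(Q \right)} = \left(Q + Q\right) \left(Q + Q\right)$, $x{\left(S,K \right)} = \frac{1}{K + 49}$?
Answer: $- \frac{2525653}{147} \approx -17181.0$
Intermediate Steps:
$x{\left(S,K \right)} = \frac{1}{49 + K}$
$l{\left(Q \right)} = - \frac{4 Q^{2}}{3}$ ($l{\left(Q \right)} = - \frac{\left(Q + Q\right) \left(Q + Q\right)}{3} = - \frac{2 Q 2 Q}{3} = - \frac{4 Q^{2}}{3}$)
$\left(\left(-1324 + x{\left(115,0 \right)}\right) - 10224\right) + l{\left(65 \right)} = \left(\left(-1324 + \frac{1}{49 + 0}\right) - 10224\right) - \frac{4 \cdot 65^{2}}{3} = \left(\left(-1324 + \frac{1}{49}\right) - 10224\right) - \frac{16900}{3} = \left(- \frac{64875}{49} - 10224\right) - \frac{16900}{3} = - \frac{565851}{49} - \frac{16900}{3} = - \frac{2525653}{147}$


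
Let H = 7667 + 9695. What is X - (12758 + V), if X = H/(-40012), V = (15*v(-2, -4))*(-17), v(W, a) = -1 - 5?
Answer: -285854409/20006 ≈ -14288.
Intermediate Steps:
v(W, a) = -6
H = 17362
V = 1530 (V = (15*(-6))*(-17) = -90*(-17) = 1530)
X = -8681/20006 (X = 17362/(-40012) = 17362*(-1/40012) = -8681/20006 ≈ -0.43392)
X - (12758 + V) = -8681/20006 - (12758 + 1530) = -8681/20006 - 1*14288 = -8681/20006 - 14288 = -285854409/20006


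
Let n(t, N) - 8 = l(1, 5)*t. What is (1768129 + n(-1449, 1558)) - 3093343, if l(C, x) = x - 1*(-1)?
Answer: -1333900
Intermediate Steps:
l(C, x) = 1 + x (l(C, x) = x + 1 = 1 + x)
n(t, N) = 8 + 6*t (n(t, N) = 8 + (1 + 5)*t = 8 + 6*t)
(1768129 + n(-1449, 1558)) - 3093343 = (1768129 + (8 + 6*(-1449))) - 3093343 = (1768129 + (8 - 8694)) - 3093343 = (1768129 - 8686) - 3093343 = 1759443 - 3093343 = -1333900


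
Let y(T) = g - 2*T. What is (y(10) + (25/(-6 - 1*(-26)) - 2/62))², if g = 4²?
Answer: 119025/15376 ≈ 7.7410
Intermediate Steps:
g = 16
y(T) = 16 - 2*T
(y(10) + (25/(-6 - 1*(-26)) - 2/62))² = ((16 - 2*10) + (25/(-6 - 1*(-26)) - 2/62))² = ((16 - 20) + (25/(-6 + 26) - 2*1/62))² = (-4 + (25/20 - 1/31))² = (-4 + (25*(1/20) - 1/31))² = (-4 + (5/4 - 1/31))² = (-4 + 151/124)² = (-345/124)² = 119025/15376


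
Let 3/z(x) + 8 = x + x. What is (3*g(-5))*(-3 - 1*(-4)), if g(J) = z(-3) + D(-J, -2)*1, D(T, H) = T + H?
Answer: 117/14 ≈ 8.3571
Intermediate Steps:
D(T, H) = H + T
z(x) = 3/(-8 + 2*x) (z(x) = 3/(-8 + (x + x)) = 3/(-8 + 2*x))
g(J) = -31/14 - J (g(J) = 3/(2*(-4 - 3)) + (-2 - J)*1 = (3/2)/(-7) + (-2 - J) = (3/2)*(-⅐) + (-2 - J) = -3/14 + (-2 - J) = -31/14 - J)
(3*g(-5))*(-3 - 1*(-4)) = (3*(-31/14 - 1*(-5)))*(-3 - 1*(-4)) = (3*(-31/14 + 5))*(-3 + 4) = (3*(39/14))*1 = (117/14)*1 = 117/14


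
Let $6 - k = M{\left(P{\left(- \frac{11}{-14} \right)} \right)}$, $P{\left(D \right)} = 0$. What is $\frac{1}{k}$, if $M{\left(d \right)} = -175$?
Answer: $\frac{1}{181} \approx 0.0055249$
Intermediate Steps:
$k = 181$ ($k = 6 - -175 = 6 + 175 = 181$)
$\frac{1}{k} = \frac{1}{181}$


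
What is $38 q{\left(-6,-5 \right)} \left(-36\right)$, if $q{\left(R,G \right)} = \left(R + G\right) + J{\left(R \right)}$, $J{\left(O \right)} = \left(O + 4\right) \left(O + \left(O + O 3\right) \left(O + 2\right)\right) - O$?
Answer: $253080$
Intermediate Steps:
$J{\left(O \right)} = - O + \left(4 + O\right) \left(O + 4 O \left(2 + O\right)\right)$ ($J{\left(O \right)} = \left(4 + O\right) \left(O + \left(O + 3 O\right) \left(2 + O\right)\right) - O = \left(4 + O\right) \left(O + 4 O \left(2 + O\right)\right) - O = - O + \left(4 + O\right) \left(O + 4 O \left(2 + O\right)\right)$)
$q{\left(R,G \right)} = G + R + R \left(35 + 4 R^{2} + 25 R\right)$ ($q{\left(R,G \right)} = \left(R + G\right) + R \left(35 + 4 R^{2} + 25 R\right) = \left(G + R\right) + R \left(35 + 4 R^{2} + 25 R\right) = G + R + R \left(35 + 4 R^{2} + 25 R\right)$)
$38 q{\left(-6,-5 \right)} \left(-36\right) = 38 \left(-5 - 6 - 6 \left(35 + 4 \left(-6\right)^{2} + 25 \left(-6\right)\right)\right) \left(-36\right) = 38 \left(-5 - 6 - 6 \left(35 + 4 \cdot 36 - 150\right)\right) \left(-36\right) = 38 \left(-5 - 6 - 6 \left(35 + 144 - 150\right)\right) \left(-36\right) = 38 \left(-5 - 6 - 174\right) \left(-36\right) = 38 \left(-185\right) \left(-36\right) = \left(-7030\right) \left(-36\right) = 253080$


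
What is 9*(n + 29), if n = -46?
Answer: -153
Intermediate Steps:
9*(n + 29) = 9*(-46 + 29) = 9*(-17) = -153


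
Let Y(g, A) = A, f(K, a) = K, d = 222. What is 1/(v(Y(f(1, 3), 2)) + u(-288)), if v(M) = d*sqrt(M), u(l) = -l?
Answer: -4/217 + 37*sqrt(2)/2604 ≈ 0.0016613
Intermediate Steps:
v(M) = 222*sqrt(M)
1/(v(Y(f(1, 3), 2)) + u(-288)) = 1/(222*sqrt(2) - 1*(-288)) = 1/(222*sqrt(2) + 288) = 1/(288 + 222*sqrt(2))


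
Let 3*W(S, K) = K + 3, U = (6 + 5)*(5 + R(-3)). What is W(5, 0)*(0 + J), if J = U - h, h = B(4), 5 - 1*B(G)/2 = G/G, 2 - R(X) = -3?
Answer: 102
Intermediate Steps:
R(X) = 5 (R(X) = 2 - 1*(-3) = 2 + 3 = 5)
B(G) = 8 (B(G) = 10 - 2*G/G = 10 - 2*1 = 10 - 2 = 8)
U = 110 (U = (6 + 5)*(5 + 5) = 11*10 = 110)
h = 8
W(S, K) = 1 + K/3 (W(S, K) = (K + 3)/3 = (3 + K)/3 = 1 + K/3)
J = 102 (J = 110 - 1*8 = 110 - 8 = 102)
W(5, 0)*(0 + J) = (1 + (⅓)*0)*(0 + 102) = (1 + 0)*102 = 1*102 = 102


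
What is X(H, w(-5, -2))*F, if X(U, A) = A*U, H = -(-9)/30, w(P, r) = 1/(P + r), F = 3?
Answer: -9/70 ≈ -0.12857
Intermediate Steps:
H = 3/10 (H = -(-9)/30 = -1*(-3/10) = 3/10 ≈ 0.30000)
X(H, w(-5, -2))*F = ((3/10)/(-5 - 2))*3 = ((3/10)/(-7))*3 = -⅐*3/10*3 = -3/70*3 = -9/70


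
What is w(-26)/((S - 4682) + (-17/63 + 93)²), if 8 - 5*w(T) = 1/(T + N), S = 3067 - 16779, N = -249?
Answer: -8735769/53455630250 ≈ -0.00016342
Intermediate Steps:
S = -13712
w(T) = 8/5 - 1/(5*(-249 + T)) (w(T) = 8/5 - 1/(5*(T - 249)) = 8/5 - 1/(5*(-249 + T)))
w(-26)/((S - 4682) + (-17/63 + 93)²) = ((-1993 + 8*(-26))/(5*(-249 - 26)))/((-13712 - 4682) + (-17/63 + 93)²) = ((⅕)*(-1993 - 208)/(-275))/(-18394 + (-17*1/63 + 93)²) = ((⅕)*(-1/275)*(-2201))/(-18394 + (-17/63 + 93)²) = 2201/(1375*(-18394 + (5842/63)²)) = 2201/(1375*(-18394 + 34128964/3969)) = 2201/(1375*(-38876822/3969)) = (2201/1375)*(-3969/38876822) = -8735769/53455630250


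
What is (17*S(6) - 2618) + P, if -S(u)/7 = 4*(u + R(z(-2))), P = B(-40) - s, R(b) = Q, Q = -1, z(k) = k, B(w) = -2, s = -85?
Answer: -4915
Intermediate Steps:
R(b) = -1
P = 83 (P = -2 - 1*(-85) = -2 + 85 = 83)
S(u) = 28 - 28*u (S(u) = -28*(u - 1) = -28*(-1 + u) = -7*(-4 + 4*u) = 28 - 28*u)
(17*S(6) - 2618) + P = (17*(28 - 28*6) - 2618) + 83 = (17*(28 - 168) - 2618) + 83 = (17*(-140) - 2618) + 83 = (-2380 - 2618) + 83 = -4998 + 83 = -4915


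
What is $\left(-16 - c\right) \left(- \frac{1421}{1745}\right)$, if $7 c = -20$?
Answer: $\frac{18676}{1745} \approx 10.703$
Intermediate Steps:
$c = - \frac{20}{7}$ ($c = \frac{1}{7} \left(-20\right) = - \frac{20}{7} \approx -2.8571$)
$\left(-16 - c\right) \left(- \frac{1421}{1745}\right) = \left(-16 - - \frac{20}{7}\right) \left(- \frac{1421}{1745}\right) = \left(-16 + \frac{20}{7}\right) \left(\left(-1421\right) \frac{1}{1745}\right) = \left(- \frac{92}{7}\right) \left(- \frac{1421}{1745}\right) = \frac{18676}{1745}$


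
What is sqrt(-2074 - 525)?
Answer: I*sqrt(2599) ≈ 50.98*I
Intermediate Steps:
sqrt(-2074 - 525) = sqrt(-2599) = I*sqrt(2599)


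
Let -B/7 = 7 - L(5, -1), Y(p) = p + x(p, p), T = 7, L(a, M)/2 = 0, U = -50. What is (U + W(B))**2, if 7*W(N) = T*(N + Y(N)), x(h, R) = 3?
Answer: 21025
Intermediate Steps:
L(a, M) = 0 (L(a, M) = 2*0 = 0)
Y(p) = 3 + p (Y(p) = p + 3 = 3 + p)
B = -49 (B = -7*(7 - 1*0) = -7*(7 + 0) = -7*7 = -49)
W(N) = 3 + 2*N (W(N) = (7*(N + (3 + N)))/7 = (7*(3 + 2*N))/7 = (21 + 14*N)/7 = 3 + 2*N)
(U + W(B))**2 = (-50 + (3 + 2*(-49)))**2 = (-50 + (3 - 98))**2 = (-50 - 95)**2 = (-145)**2 = 21025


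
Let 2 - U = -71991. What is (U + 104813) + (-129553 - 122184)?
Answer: -74931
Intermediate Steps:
U = 71993 (U = 2 - 1*(-71991) = 2 + 71991 = 71993)
(U + 104813) + (-129553 - 122184) = (71993 + 104813) + (-129553 - 122184) = 176806 - 251737 = -74931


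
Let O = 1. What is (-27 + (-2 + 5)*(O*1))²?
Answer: 576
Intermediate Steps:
(-27 + (-2 + 5)*(O*1))² = (-27 + (-2 + 5)*(1*1))² = (-27 + 3*1)² = (-27 + 3)² = (-24)² = 576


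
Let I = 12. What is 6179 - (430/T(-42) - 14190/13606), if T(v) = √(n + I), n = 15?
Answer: 42042832/6803 - 430*√3/9 ≈ 6097.3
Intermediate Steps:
T(v) = 3*√3 (T(v) = √(15 + 12) = √27 = 3*√3)
6179 - (430/T(-42) - 14190/13606) = 6179 - (430/((3*√3)) - 14190/13606) = 6179 - (430*(√3/9) - 14190*1/13606) = 6179 - (430*√3/9 - 7095/6803) = 6179 - (-7095/6803 + 430*√3/9) = 6179 + (7095/6803 - 430*√3/9) = 42042832/6803 - 430*√3/9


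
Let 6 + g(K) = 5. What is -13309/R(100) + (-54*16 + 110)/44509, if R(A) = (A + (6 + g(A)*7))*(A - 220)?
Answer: 583412761/528766920 ≈ 1.1033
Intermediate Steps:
g(K) = -1 (g(K) = -6 + 5 = -1)
R(A) = (-1 + A)*(-220 + A) (R(A) = (A + (6 - 1*7))*(A - 220) = (A + (6 - 7))*(-220 + A) = (A - 1)*(-220 + A) = (-1 + A)*(-220 + A))
-13309/R(100) + (-54*16 + 110)/44509 = -13309/(220 + 100**2 - 221*100) + (-54*16 + 110)/44509 = -13309/(220 + 10000 - 22100) + (-864 + 110)*(1/44509) = -13309/(-11880) - 754*1/44509 = -13309*(-1/11880) - 754/44509 = 13309/11880 - 754/44509 = 583412761/528766920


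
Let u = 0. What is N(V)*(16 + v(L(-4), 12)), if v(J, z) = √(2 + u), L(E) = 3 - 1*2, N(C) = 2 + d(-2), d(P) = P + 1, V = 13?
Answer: 16 + √2 ≈ 17.414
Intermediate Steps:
d(P) = 1 + P
N(C) = 1 (N(C) = 2 + (1 - 2) = 2 - 1 = 1)
L(E) = 1 (L(E) = 3 - 2 = 1)
v(J, z) = √2 (v(J, z) = √(2 + 0) = √2)
N(V)*(16 + v(L(-4), 12)) = 1*(16 + √2) = 16 + √2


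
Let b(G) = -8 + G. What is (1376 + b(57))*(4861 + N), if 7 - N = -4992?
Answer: 14050500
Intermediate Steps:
N = 4999 (N = 7 - 1*(-4992) = 7 + 4992 = 4999)
(1376 + b(57))*(4861 + N) = (1376 + (-8 + 57))*(4861 + 4999) = (1376 + 49)*9860 = 1425*9860 = 14050500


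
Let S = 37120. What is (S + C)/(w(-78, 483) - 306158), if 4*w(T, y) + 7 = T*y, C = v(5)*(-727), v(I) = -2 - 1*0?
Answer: -17144/140257 ≈ -0.12223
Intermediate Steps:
v(I) = -2 (v(I) = -2 + 0 = -2)
C = 1454 (C = -2*(-727) = 1454)
w(T, y) = -7/4 + T*y/4 (w(T, y) = -7/4 + (T*y)/4 = -7/4 + T*y/4)
(S + C)/(w(-78, 483) - 306158) = (37120 + 1454)/((-7/4 + (¼)*(-78)*483) - 306158) = 38574/((-7/4 - 18837/2) - 306158) = 38574/(-37681/4 - 306158) = 38574/(-1262313/4) = 38574*(-4/1262313) = -17144/140257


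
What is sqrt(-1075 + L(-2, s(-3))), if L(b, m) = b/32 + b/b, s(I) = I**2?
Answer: I*sqrt(17185)/4 ≈ 32.773*I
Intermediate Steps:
L(b, m) = 1 + b/32 (L(b, m) = b*(1/32) + 1 = b/32 + 1 = 1 + b/32)
sqrt(-1075 + L(-2, s(-3))) = sqrt(-1075 + (1 + (1/32)*(-2))) = sqrt(-1075 + (1 - 1/16)) = sqrt(-1075 + 15/16) = sqrt(-17185/16) = I*sqrt(17185)/4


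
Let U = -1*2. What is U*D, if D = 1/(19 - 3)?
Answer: -⅛ ≈ -0.12500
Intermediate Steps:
D = 1/16 ≈ 0.062500
U = -2
U*D = -2*1/16 = -⅛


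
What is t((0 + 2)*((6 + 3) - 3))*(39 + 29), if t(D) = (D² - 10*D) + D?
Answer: 2448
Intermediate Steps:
t(D) = D² - 9*D
t((0 + 2)*((6 + 3) - 3))*(39 + 29) = (((0 + 2)*((6 + 3) - 3))*(-9 + (0 + 2)*((6 + 3) - 3)))*(39 + 29) = ((2*(9 - 3))*(-9 + 2*(9 - 3)))*68 = ((2*6)*(-9 + 2*6))*68 = (12*(-9 + 12))*68 = (12*3)*68 = 36*68 = 2448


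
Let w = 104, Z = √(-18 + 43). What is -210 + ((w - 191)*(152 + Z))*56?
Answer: -765114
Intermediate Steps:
Z = 5 (Z = √25 = 5)
-210 + ((w - 191)*(152 + Z))*56 = -210 + ((104 - 191)*(152 + 5))*56 = -210 - 87*157*56 = -210 - 13659*56 = -210 - 764904 = -765114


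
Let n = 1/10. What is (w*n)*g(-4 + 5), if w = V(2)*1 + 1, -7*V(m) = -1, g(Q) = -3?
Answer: -12/35 ≈ -0.34286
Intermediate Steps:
V(m) = ⅐ (V(m) = -⅐*(-1) = ⅐)
w = 8/7 (w = (⅐)*1 + 1 = ⅐ + 1 = 8/7 ≈ 1.1429)
n = ⅒ ≈ 0.10000
(w*n)*g(-4 + 5) = ((8/7)*(⅒))*(-3) = (4/35)*(-3) = -12/35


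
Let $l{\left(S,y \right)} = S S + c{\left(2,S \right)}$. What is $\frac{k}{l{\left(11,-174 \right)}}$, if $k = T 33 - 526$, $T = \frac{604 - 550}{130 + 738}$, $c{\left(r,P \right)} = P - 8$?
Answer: $- \frac{227393}{53816} \approx -4.2254$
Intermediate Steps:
$c{\left(r,P \right)} = -8 + P$
$T = \frac{27}{434}$ ($T = \frac{54}{868} = 54 \cdot \frac{1}{868} = \frac{27}{434} \approx 0.062212$)
$l{\left(S,y \right)} = -8 + S + S^{2}$ ($l{\left(S,y \right)} = S S + \left(-8 + S\right) = S^{2} + \left(-8 + S\right) = -8 + S + S^{2}$)
$k = - \frac{227393}{434}$ ($k = \frac{27}{434} \cdot 33 - 526 = \frac{891}{434} - 526 = - \frac{227393}{434} \approx -523.95$)
$\frac{k}{l{\left(11,-174 \right)}} = - \frac{227393}{434 \left(-8 + 11 + 11^{2}\right)} = - \frac{227393}{434 \left(-8 + 11 + 121\right)} = - \frac{227393}{434 \cdot 124} = \left(- \frac{227393}{434}\right) \frac{1}{124} = - \frac{227393}{53816}$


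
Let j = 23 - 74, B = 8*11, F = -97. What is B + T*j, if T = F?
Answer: 5035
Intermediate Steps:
B = 88
j = -51
T = -97
B + T*j = 88 - 97*(-51) = 88 + 4947 = 5035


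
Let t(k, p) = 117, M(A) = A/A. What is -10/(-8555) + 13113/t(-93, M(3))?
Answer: 2492953/22243 ≈ 112.08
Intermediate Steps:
M(A) = 1
-10/(-8555) + 13113/t(-93, M(3)) = -10/(-8555) + 13113/117 = -10*(-1/8555) + 13113*(1/117) = 2/1711 + 1457/13 = 2492953/22243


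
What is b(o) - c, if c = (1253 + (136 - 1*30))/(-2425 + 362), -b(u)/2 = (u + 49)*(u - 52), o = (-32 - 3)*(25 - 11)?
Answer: -986203413/2063 ≈ -4.7804e+5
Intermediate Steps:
o = -490 (o = -35*14 = -490)
b(u) = -2*(-52 + u)*(49 + u) (b(u) = -2*(u + 49)*(u - 52) = -2*(49 + u)*(-52 + u) = -2*(-52 + u)*(49 + u))
c = -1359/2063 (c = (1253 + (136 - 30))/(-2063) = (1253 + 106)*(-1/2063) = 1359*(-1/2063) = -1359/2063 ≈ -0.65875)
b(o) - c = (5096 - 2*(-490)² + 6*(-490)) - 1*(-1359/2063) = (5096 - 2*240100 - 2940) + 1359/2063 = (5096 - 480200 - 2940) + 1359/2063 = -478044 + 1359/2063 = -986203413/2063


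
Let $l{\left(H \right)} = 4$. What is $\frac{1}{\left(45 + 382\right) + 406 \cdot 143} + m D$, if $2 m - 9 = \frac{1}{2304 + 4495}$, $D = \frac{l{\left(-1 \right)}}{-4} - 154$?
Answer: $- \frac{277358087501}{397639515} \approx -697.51$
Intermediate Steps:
$D = -155$ ($D = \frac{4}{-4} - 154 = 4 \left(- \frac{1}{4}\right) - 154 = -1 - 154 = -155$)
$m = \frac{30596}{6799}$ ($m = \frac{9}{2} + \frac{1}{2 \left(2304 + 4495\right)} = \frac{9}{2} + \frac{1}{2 \cdot 6799} = \frac{9}{2} + \frac{1}{2} \cdot \frac{1}{6799} = \frac{9}{2} + \frac{1}{13598} = \frac{30596}{6799} \approx 4.5001$)
$\frac{1}{\left(45 + 382\right) + 406 \cdot 143} + m D = \frac{1}{\left(45 + 382\right) + 406 \cdot 143} + \frac{30596}{6799} \left(-155\right) = \frac{1}{427 + 58058} - \frac{4742380}{6799} = \frac{1}{58485} - \frac{4742380}{6799} = - \frac{277358087501}{397639515}$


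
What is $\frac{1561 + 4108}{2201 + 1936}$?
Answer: $\frac{5669}{4137} \approx 1.3703$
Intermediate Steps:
$\frac{1561 + 4108}{2201 + 1936} = \frac{5669}{4137}$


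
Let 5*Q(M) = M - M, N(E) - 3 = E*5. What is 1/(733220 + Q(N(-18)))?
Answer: 1/733220 ≈ 1.3638e-6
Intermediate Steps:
N(E) = 3 + 5*E (N(E) = 3 + E*5 = 3 + 5*E)
Q(M) = 0 (Q(M) = (M - M)/5 = (⅕)*0 = 0)
1/(733220 + Q(N(-18))) = 1/(733220 + 0) = 1/733220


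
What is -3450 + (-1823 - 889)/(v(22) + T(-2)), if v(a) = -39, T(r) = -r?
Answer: -124938/37 ≈ -3376.7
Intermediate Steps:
-3450 + (-1823 - 889)/(v(22) + T(-2)) = -3450 + (-1823 - 889)/(-39 - 1*(-2)) = -3450 - 2712/(-39 + 2) = -3450 - 2712/(-37) = -3450 - 2712*(-1/37) = -3450 + 2712/37 = -124938/37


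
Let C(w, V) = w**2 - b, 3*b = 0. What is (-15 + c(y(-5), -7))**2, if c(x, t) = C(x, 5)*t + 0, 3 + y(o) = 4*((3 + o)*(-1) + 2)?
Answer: 1435204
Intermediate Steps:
b = 0 (b = (1/3)*0 = 0)
y(o) = -7 - 4*o (y(o) = -3 + 4*((3 + o)*(-1) + 2) = -3 + 4*((-3 - o) + 2) = -3 + 4*(-1 - o) = -3 + (-4 - 4*o) = -7 - 4*o)
C(w, V) = w**2 (C(w, V) = w**2 - 1*0 = w**2 + 0 = w**2)
c(x, t) = t*x**2 (c(x, t) = x**2*t + 0 = t*x**2 + 0 = t*x**2)
(-15 + c(y(-5), -7))**2 = (-15 - 7*(-7 - 4*(-5))**2)**2 = (-15 - 7*(-7 + 20)**2)**2 = (-15 - 7*13**2)**2 = (-15 - 7*169)**2 = (-15 - 1183)**2 = (-1198)**2 = 1435204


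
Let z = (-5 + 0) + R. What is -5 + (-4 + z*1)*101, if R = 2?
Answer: -712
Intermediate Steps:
z = -3 (z = (-5 + 0) + 2 = -5 + 2 = -3)
-5 + (-4 + z*1)*101 = -5 + (-4 - 3*1)*101 = -5 + (-4 - 3)*101 = -5 - 7*101 = -5 - 707 = -712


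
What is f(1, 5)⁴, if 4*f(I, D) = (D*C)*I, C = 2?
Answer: 625/16 ≈ 39.063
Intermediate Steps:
f(I, D) = D*I/2 (f(I, D) = ((D*2)*I)/4 = ((2*D)*I)/4 = (2*D*I)/4 = D*I/2)
f(1, 5)⁴ = ((½)*5*1)⁴ = (5/2)⁴ = 625/16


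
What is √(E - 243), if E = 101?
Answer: I*√142 ≈ 11.916*I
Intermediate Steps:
√(E - 243) = √(101 - 243) = √(-142) = I*√142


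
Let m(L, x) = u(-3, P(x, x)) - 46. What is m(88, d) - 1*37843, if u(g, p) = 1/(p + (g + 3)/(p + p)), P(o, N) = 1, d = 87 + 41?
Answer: -37888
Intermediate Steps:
d = 128
u(g, p) = 1/(p + (3 + g)/(2*p)) (u(g, p) = 1/(p + (3 + g)/((2*p))) = 1/(p + (3 + g)*(1/(2*p))) = 1/(p + (3 + g)/(2*p)))
m(L, x) = -45 (m(L, x) = 2*1/(3 - 3 + 2*1²) - 46 = 2*1/(3 - 3 + 2*1) - 46 = 2*1/(3 - 3 + 2) - 46 = 2*1/2 - 46 = 2*1*(½) - 46 = 1 - 46 = -45)
m(88, d) - 1*37843 = -45 - 1*37843 = -45 - 37843 = -37888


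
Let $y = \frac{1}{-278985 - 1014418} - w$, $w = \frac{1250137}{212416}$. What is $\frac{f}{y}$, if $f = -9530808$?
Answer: $\frac{2618489344914691584}{1616931158627} \approx 1.6194 \cdot 10^{6}$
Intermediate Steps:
$w = \frac{1250137}{212416}$ ($w = 1250137 \cdot \frac{1}{212416} = \frac{1250137}{212416} \approx 5.8853$)
$y = - \frac{1616931158627}{274739491648}$ ($y = \frac{1}{-278985 - 1014418} - \frac{1250137}{212416} = \frac{1}{-1293403} - \frac{1250137}{212416} = - \frac{1}{1293403} - \frac{1250137}{212416} = - \frac{1616931158627}{274739491648} \approx -5.8853$)
$\frac{f}{y} = - \frac{9530808}{- \frac{1616931158627}{274739491648}} = \left(-9530808\right) \left(- \frac{274739491648}{1616931158627}\right) = \frac{2618489344914691584}{1616931158627}$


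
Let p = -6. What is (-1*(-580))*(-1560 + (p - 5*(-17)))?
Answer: -858980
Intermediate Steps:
(-1*(-580))*(-1560 + (p - 5*(-17))) = (-1*(-580))*(-1560 + (-6 - 5*(-17))) = 580*(-1560 + (-6 + 85)) = 580*(-1560 + 79) = 580*(-1481) = -858980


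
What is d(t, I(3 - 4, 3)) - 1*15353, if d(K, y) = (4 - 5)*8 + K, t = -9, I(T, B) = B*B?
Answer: -15370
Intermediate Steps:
I(T, B) = B**2
d(K, y) = -8 + K (d(K, y) = -1*8 + K = -8 + K)
d(t, I(3 - 4, 3)) - 1*15353 = (-8 - 9) - 1*15353 = -17 - 15353 = -15370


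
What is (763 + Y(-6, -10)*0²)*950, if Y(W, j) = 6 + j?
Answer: 724850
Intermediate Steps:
(763 + Y(-6, -10)*0²)*950 = (763 + (6 - 10)*0²)*950 = (763 - 4*0)*950 = (763 + 0)*950 = 763*950 = 724850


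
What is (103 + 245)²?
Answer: 121104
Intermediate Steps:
(103 + 245)² = 348² = 121104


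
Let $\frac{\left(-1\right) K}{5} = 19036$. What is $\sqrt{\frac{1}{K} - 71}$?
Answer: $\frac{i \sqrt{160801398895}}{47590} \approx 8.4261 i$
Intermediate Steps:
$K = -95180$ ($K = \left(-5\right) 19036 = -95180$)
$\sqrt{\frac{1}{K} - 71} = \sqrt{\frac{1}{-95180} - 71} = \sqrt{- \frac{1}{95180} - 71} = \sqrt{- \frac{6757781}{95180}} = \frac{i \sqrt{160801398895}}{47590}$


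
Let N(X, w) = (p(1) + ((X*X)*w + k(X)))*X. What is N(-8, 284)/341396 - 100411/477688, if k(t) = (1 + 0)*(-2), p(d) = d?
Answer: -25933937239/40770193112 ≈ -0.63610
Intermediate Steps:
k(t) = -2 (k(t) = 1*(-2) = -2)
N(X, w) = X*(-1 + w*X²) (N(X, w) = (1 + ((X*X)*w - 2))*X = (1 + (X²*w - 2))*X = (1 + (w*X² - 2))*X = (1 + (-2 + w*X²))*X = (-1 + w*X²)*X = X*(-1 + w*X²))
N(-8, 284)/341396 - 100411/477688 = (-1*(-8) + 284*(-8)³)/341396 - 100411/477688 = (8 + 284*(-512))*(1/341396) - 100411*1/477688 = (8 - 145408)*(1/341396) - 100411/477688 = -145400*1/341396 - 100411/477688 = -36350/85349 - 100411/477688 = -25933937239/40770193112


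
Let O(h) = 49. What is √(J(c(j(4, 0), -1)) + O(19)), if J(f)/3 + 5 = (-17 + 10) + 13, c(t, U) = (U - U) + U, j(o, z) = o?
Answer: 2*√13 ≈ 7.2111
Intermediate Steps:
c(t, U) = U (c(t, U) = 0 + U = U)
J(f) = 3 (J(f) = -15 + 3*((-17 + 10) + 13) = -15 + 3*(-7 + 13) = -15 + 3*6 = -15 + 18 = 3)
√(J(c(j(4, 0), -1)) + O(19)) = √(3 + 49) = √52 = 2*√13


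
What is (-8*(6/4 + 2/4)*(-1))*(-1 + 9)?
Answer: 128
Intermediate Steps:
(-8*(6/4 + 2/4)*(-1))*(-1 + 9) = -8*(6*(¼) + 2*(¼))*(-1)*8 = -8*(3/2 + ½)*(-1)*8 = -16*(-1)*8 = -8*(-2)*8 = 16*8 = 128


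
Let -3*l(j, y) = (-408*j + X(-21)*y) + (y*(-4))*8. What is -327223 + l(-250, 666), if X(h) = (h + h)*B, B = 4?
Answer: -316823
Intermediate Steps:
X(h) = 8*h (X(h) = (h + h)*4 = (2*h)*4 = 8*h)
l(j, y) = 136*j + 200*y/3 (l(j, y) = -((-408*j + (8*(-21))*y) + (y*(-4))*8)/3 = -((-408*j - 168*y) - 4*y*8)/3 = -((-408*j - 168*y) - 32*y)/3 = -(-408*j - 200*y)/3 = 136*j + 200*y/3)
-327223 + l(-250, 666) = -327223 + (136*(-250) + (200/3)*666) = -327223 + (-34000 + 44400) = -327223 + 10400 = -316823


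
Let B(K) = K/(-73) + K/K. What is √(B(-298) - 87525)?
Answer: I*√466393642/73 ≈ 295.84*I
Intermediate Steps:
B(K) = 1 - K/73 (B(K) = K*(-1/73) + 1 = -K/73 + 1 = 1 - K/73)
√(B(-298) - 87525) = √((1 - 1/73*(-298)) - 87525) = √((1 + 298/73) - 87525) = √(371/73 - 87525) = √(-6388954/73) = I*√466393642/73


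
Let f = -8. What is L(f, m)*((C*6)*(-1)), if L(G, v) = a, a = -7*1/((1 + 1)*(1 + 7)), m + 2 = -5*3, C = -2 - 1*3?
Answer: -105/8 ≈ -13.125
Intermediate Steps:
C = -5 (C = -2 - 3 = -5)
m = -17 (m = -2 - 5*3 = -2 - 15 = -17)
a = -7/16 (a = -7/(2*8) = -7/16 ≈ -0.43750)
L(G, v) = -7/16
L(f, m)*((C*6)*(-1)) = -7*(-5*6)*(-1)/16 = -(-105)*(-1)/8 = -7/16*30 = -105/8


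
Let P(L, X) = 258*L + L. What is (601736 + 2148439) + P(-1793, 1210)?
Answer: 2285788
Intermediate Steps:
P(L, X) = 259*L
(601736 + 2148439) + P(-1793, 1210) = (601736 + 2148439) + 259*(-1793) = 2750175 - 464387 = 2285788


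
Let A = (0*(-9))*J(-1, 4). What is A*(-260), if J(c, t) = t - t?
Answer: 0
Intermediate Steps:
J(c, t) = 0
A = 0 (A = (0*(-9))*0 = 0*0 = 0)
A*(-260) = 0*(-260) = 0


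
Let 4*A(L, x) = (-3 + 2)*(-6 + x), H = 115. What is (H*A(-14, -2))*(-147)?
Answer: -33810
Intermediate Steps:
A(L, x) = 3/2 - x/4 (A(L, x) = ((-3 + 2)*(-6 + x))/4 = (-(-6 + x))/4 = (6 - x)/4 = 3/2 - x/4)
(H*A(-14, -2))*(-147) = (115*(3/2 - 1/4*(-2)))*(-147) = (115*(3/2 + 1/2))*(-147) = (115*2)*(-147) = 230*(-147) = -33810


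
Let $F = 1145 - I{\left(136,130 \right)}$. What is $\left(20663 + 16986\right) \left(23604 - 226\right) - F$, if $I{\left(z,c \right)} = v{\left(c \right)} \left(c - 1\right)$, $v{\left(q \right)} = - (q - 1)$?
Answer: $880140536$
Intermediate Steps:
$v{\left(q \right)} = 1 - q$ ($v{\left(q \right)} = - (-1 + q) = 1 - q$)
$I{\left(z,c \right)} = \left(1 - c\right) \left(-1 + c\right)$ ($I{\left(z,c \right)} = \left(1 - c\right) \left(c - 1\right) = \left(1 - c\right) \left(-1 + c\right)$)
$F = 17786$ ($F = 1145 - - \left(-1 + 130\right)^{2} = 1145 - - 129^{2} = 1145 - \left(-1\right) 16641 = 1145 - -16641 = 1145 + 16641 = 17786$)
$\left(20663 + 16986\right) \left(23604 - 226\right) - F = \left(20663 + 16986\right) \left(23604 - 226\right) - 17786 = 37649 \cdot 23378 - 17786 = 880158322 - 17786 = 880140536$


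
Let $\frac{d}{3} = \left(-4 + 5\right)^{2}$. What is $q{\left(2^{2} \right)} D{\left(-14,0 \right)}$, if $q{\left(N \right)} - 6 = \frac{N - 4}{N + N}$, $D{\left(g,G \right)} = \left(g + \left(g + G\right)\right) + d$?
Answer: $-150$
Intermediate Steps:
$d = 3$ ($d = 3 \left(-4 + 5\right)^{2} = 3 \cdot 1^{2} = 3 \cdot 1 = 3$)
$D{\left(g,G \right)} = 3 + G + 2 g$ ($D{\left(g,G \right)} = \left(g + \left(g + G\right)\right) + 3 = \left(g + \left(G + g\right)\right) + 3 = \left(G + 2 g\right) + 3 = 3 + G + 2 g$)
$q{\left(N \right)} = 6 + \frac{-4 + N}{2 N}$ ($q{\left(N \right)} = 6 + \frac{N - 4}{N + N} = 6 + \frac{-4 + N}{2 N}$)
$q{\left(2^{2} \right)} D{\left(-14,0 \right)} = \left(\frac{13}{2} - \frac{2}{2^{2}}\right) \left(3 + 0 + 2 \left(-14\right)\right) = \left(\frac{13}{2} - \frac{2}{4}\right) \left(3 + 0 - 28\right) = \left(\frac{13}{2} - \frac{1}{2}\right) \left(-25\right) = 6 \left(-25\right) = -150$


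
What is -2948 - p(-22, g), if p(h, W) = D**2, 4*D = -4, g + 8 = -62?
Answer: -2949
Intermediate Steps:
g = -70 (g = -8 - 62 = -70)
D = -1 (D = (1/4)*(-4) = -1)
p(h, W) = 1 (p(h, W) = (-1)**2 = 1)
-2948 - p(-22, g) = -2948 - 1*1 = -2948 - 1 = -2949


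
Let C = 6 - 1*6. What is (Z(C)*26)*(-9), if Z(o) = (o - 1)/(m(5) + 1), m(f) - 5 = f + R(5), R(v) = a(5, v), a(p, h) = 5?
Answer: 117/8 ≈ 14.625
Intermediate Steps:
R(v) = 5
C = 0 (C = 6 - 6 = 0)
m(f) = 10 + f (m(f) = 5 + (f + 5) = 5 + (5 + f) = 10 + f)
Z(o) = -1/16 + o/16 (Z(o) = (o - 1)/((10 + 5) + 1) = (-1 + o)/(15 + 1) = (-1 + o)/16 = (-1 + o)*(1/16) = -1/16 + o/16)
(Z(C)*26)*(-9) = ((-1/16 + (1/16)*0)*26)*(-9) = ((-1/16 + 0)*26)*(-9) = -1/16*26*(-9) = -13/8*(-9) = 117/8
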